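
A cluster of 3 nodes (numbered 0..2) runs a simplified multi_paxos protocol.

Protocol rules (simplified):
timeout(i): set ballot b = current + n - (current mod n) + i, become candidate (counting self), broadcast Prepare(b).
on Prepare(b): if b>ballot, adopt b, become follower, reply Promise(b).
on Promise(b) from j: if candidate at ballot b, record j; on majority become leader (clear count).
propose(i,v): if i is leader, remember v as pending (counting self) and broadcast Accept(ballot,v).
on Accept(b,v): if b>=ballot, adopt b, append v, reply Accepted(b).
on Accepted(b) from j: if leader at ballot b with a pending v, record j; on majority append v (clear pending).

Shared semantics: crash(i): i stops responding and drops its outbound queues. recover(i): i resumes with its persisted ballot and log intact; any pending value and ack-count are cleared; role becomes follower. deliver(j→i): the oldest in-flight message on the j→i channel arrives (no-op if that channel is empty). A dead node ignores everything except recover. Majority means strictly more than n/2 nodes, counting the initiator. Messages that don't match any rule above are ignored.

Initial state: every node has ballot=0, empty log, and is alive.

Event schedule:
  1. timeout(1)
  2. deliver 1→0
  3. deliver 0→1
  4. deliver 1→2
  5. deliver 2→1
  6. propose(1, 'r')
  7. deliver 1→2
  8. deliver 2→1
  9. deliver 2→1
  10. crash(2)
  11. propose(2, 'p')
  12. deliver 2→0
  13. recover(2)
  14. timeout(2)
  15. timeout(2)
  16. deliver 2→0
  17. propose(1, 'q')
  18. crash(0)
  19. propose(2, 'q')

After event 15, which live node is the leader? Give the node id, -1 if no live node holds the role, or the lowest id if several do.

1

after 1 — timeout(1): n1:cand/b4/[-]
after 2 — deliver 1→0: n0:foll/b4/[-]
after 3 — deliver 0→1: n1:lead/b4/[-]
after 4 — deliver 1→2: n2:foll/b4/[-]
after 5 — deliver 2→1: ·
after 6 — propose(1,'r'): ·
after 7 — deliver 1→2: n2:foll/b4/[r]
after 8 — deliver 2→1: n1:lead/b4/[r]
after 9 — deliver 2→1: ·
after 10 — crash(2): n2:✗foll/b4/[r]
after 11 — propose(2,'p'): ·
after 12 — deliver 2→0: ·
after 13 — recover(2): n2:foll/b4/[r]
after 14 — timeout(2): n2:cand/b8/[r]
after 15 — timeout(2): n2:cand/b11/[r]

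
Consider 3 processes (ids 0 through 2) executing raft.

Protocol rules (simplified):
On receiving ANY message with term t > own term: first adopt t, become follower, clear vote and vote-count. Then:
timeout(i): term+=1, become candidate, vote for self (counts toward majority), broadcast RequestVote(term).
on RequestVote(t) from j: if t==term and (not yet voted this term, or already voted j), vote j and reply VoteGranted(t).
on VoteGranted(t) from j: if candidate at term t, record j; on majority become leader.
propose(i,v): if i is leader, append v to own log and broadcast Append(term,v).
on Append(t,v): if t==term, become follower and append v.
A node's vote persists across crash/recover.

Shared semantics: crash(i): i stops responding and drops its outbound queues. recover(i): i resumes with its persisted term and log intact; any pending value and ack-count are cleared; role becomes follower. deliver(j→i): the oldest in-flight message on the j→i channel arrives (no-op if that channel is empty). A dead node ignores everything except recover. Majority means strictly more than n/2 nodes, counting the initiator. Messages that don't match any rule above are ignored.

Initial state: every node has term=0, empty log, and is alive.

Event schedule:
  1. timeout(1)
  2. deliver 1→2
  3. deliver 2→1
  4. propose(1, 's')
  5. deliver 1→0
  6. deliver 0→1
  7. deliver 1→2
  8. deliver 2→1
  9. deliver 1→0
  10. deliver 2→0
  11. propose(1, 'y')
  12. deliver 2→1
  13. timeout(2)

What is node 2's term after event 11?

1

[1] timeout(1) → N1(cand t1 [-])
[2] deliver 1→2 → N2(foll t1 [-])
[3] deliver 2→1 → N1(lead t1 [-])
[4] propose(1,'s') → N1(lead t1 [s])
[5] deliver 1→0 → N0(foll t1 [-])
[6] deliver 0→1 → ∅
[7] deliver 1→2 → N2(foll t1 [s])
[8] deliver 2→1 → ∅
[9] deliver 1→0 → N0(foll t1 [s])
[10] deliver 2→0 → ∅
[11] propose(1,'y') → N1(lead t1 [s,y])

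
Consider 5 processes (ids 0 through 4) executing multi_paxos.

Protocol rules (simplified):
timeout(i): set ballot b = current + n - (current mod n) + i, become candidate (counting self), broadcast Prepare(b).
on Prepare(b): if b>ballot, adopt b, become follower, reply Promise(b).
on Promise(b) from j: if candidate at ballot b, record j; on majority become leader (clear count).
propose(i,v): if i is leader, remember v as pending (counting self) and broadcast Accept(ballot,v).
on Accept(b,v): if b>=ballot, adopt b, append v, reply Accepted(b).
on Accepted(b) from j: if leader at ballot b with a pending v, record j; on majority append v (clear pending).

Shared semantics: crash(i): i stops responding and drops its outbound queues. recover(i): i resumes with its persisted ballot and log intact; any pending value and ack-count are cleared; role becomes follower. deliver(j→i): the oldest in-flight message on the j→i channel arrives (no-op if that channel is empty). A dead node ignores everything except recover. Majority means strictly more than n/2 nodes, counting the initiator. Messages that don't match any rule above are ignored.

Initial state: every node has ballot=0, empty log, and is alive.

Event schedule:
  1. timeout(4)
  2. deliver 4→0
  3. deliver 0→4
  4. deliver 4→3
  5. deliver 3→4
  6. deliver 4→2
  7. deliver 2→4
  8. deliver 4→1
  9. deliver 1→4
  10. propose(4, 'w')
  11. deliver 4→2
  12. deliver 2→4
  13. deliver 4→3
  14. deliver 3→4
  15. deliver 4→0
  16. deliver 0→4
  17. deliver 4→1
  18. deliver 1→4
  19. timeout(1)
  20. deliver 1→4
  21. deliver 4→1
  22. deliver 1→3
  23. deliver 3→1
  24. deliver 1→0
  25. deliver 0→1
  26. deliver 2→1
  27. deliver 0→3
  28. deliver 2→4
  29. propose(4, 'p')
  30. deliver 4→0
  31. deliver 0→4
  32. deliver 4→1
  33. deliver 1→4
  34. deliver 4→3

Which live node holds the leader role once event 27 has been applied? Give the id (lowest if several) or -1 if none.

1

step 1 timeout(4): 4={cand,b=9,log=-}
step 2 deliver 4→0: 0={foll,b=9,log=-}
step 3 deliver 0→4: —
step 4 deliver 4→3: 3={foll,b=9,log=-}
step 5 deliver 3→4: 4={lead,b=9,log=-}
step 6 deliver 4→2: 2={foll,b=9,log=-}
step 7 deliver 2→4: —
step 8 deliver 4→1: 1={foll,b=9,log=-}
step 9 deliver 1→4: —
step 10 propose(4,'w'): —
step 11 deliver 4→2: 2={foll,b=9,log=w}
step 12 deliver 2→4: —
step 13 deliver 4→3: 3={foll,b=9,log=w}
step 14 deliver 3→4: 4={lead,b=9,log=w}
step 15 deliver 4→0: 0={foll,b=9,log=w}
step 16 deliver 0→4: —
step 17 deliver 4→1: 1={foll,b=9,log=w}
step 18 deliver 1→4: —
step 19 timeout(1): 1={cand,b=11,log=w}
step 20 deliver 1→4: 4={foll,b=11,log=w}
step 21 deliver 4→1: —
step 22 deliver 1→3: 3={foll,b=11,log=w}
step 23 deliver 3→1: 1={lead,b=11,log=w}
step 24 deliver 1→0: 0={foll,b=11,log=w}
step 25 deliver 0→1: —
step 26 deliver 2→1: —
step 27 deliver 0→3: —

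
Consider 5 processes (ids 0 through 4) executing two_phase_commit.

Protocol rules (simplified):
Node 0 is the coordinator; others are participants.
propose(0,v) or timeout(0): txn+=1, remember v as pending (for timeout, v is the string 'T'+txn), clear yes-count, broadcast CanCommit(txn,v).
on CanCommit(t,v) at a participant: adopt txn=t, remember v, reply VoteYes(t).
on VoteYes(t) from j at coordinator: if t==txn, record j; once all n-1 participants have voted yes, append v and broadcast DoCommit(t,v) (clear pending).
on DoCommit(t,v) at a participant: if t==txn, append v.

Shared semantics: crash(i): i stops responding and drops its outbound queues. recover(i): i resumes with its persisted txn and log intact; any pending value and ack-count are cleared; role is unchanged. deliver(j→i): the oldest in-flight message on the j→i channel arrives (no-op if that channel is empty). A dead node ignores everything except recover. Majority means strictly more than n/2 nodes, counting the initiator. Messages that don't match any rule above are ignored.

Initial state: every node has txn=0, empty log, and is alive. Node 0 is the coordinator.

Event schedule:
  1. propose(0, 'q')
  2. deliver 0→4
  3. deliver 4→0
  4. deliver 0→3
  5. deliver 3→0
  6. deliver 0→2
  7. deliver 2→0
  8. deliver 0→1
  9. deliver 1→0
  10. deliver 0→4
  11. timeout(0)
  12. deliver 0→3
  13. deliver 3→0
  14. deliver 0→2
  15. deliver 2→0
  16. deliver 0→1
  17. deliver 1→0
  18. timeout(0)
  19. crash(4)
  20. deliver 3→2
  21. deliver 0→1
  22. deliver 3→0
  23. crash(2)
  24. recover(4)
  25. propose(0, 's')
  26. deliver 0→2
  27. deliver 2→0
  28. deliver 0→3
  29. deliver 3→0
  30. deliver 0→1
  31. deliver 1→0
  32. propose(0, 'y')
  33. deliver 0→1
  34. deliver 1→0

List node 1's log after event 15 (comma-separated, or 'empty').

[1] propose(0,'q') → N0(coor t1 [-])
[2] deliver 0→4 → N4(part t1 [-])
[3] deliver 4→0 → ∅
[4] deliver 0→3 → N3(part t1 [-])
[5] deliver 3→0 → ∅
[6] deliver 0→2 → N2(part t1 [-])
[7] deliver 2→0 → ∅
[8] deliver 0→1 → N1(part t1 [-])
[9] deliver 1→0 → N0(coor t1 [q])
[10] deliver 0→4 → N4(part t1 [q])
[11] timeout(0) → N0(coor t2 [q])
[12] deliver 0→3 → N3(part t1 [q])
[13] deliver 3→0 → ∅
[14] deliver 0→2 → N2(part t1 [q])
[15] deliver 2→0 → ∅

empty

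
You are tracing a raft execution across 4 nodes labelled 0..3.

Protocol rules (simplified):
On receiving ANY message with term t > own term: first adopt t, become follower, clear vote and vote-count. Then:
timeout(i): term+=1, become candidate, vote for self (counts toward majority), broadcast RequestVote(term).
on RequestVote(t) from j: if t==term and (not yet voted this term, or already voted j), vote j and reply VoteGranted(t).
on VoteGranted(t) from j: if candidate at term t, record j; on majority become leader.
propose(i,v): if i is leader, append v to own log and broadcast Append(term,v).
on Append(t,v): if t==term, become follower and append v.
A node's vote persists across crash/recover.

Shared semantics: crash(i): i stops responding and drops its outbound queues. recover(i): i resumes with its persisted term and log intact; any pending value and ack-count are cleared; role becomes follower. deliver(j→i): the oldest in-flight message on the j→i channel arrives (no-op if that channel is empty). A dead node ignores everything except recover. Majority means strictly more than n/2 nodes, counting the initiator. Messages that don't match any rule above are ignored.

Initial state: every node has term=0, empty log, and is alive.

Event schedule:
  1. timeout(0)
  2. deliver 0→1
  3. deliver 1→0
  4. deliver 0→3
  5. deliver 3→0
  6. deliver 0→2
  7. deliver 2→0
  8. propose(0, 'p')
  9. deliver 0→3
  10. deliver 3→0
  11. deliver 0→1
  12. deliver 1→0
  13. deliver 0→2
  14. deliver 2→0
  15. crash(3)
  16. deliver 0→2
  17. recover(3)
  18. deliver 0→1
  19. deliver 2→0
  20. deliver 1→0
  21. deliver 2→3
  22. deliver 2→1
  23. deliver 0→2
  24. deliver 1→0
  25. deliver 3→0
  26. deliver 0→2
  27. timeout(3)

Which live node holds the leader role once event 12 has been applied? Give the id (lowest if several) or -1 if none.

1. timeout(0):  <0:cand t1 ->
2. deliver 0→1:  <1:foll t1 ->
3. deliver 1→0:  nop
4. deliver 0→3:  <3:foll t1 ->
5. deliver 3→0:  <0:lead t1 ->
6. deliver 0→2:  <2:foll t1 ->
7. deliver 2→0:  nop
8. propose(0,'p'):  <0:lead t1 p>
9. deliver 0→3:  <3:foll t1 p>
10. deliver 3→0:  nop
11. deliver 0→1:  <1:foll t1 p>
12. deliver 1→0:  nop

0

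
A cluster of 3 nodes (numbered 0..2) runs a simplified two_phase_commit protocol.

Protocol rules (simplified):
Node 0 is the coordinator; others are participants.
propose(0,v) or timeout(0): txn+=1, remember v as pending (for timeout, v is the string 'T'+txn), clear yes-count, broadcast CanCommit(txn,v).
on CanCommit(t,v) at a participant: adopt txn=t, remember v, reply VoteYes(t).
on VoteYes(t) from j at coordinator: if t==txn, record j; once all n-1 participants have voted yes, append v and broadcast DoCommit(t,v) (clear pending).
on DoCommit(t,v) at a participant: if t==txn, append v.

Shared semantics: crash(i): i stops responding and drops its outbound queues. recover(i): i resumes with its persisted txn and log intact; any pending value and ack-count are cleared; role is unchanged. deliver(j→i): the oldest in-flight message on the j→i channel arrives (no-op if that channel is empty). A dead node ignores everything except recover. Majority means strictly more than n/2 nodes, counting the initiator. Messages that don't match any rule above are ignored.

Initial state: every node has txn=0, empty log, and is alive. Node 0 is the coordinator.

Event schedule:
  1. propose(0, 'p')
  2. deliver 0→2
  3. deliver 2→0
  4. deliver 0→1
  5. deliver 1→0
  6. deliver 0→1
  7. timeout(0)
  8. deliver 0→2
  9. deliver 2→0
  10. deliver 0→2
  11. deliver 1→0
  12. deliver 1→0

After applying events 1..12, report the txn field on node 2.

1. propose(0,'p'):  <0:coor t1 ->
2. deliver 0→2:  <2:part t1 ->
3. deliver 2→0:  nop
4. deliver 0→1:  <1:part t1 ->
5. deliver 1→0:  <0:coor t1 p>
6. deliver 0→1:  <1:part t1 p>
7. timeout(0):  <0:coor t2 p>
8. deliver 0→2:  <2:part t1 p>
9. deliver 2→0:  nop
10. deliver 0→2:  <2:part t2 p>
11. deliver 1→0:  nop
12. deliver 1→0:  nop

2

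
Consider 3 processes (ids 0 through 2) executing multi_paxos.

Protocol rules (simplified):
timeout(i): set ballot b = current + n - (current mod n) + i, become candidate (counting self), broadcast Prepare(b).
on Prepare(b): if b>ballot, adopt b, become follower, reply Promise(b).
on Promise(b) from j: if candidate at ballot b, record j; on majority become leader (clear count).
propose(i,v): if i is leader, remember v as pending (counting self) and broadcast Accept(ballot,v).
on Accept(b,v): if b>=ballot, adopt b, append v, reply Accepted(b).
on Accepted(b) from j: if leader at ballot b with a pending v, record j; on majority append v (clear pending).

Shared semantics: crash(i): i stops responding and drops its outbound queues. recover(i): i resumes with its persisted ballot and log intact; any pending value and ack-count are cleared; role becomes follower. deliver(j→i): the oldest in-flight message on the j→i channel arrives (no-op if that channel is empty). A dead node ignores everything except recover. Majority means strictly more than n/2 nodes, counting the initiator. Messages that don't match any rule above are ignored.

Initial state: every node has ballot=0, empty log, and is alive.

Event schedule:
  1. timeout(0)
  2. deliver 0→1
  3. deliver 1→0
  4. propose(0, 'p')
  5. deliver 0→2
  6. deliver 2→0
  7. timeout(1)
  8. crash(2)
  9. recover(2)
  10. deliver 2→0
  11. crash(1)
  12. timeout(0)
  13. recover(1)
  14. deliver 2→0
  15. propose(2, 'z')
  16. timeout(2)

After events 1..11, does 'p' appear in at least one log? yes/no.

e1 timeout(0): 0[cand,b=3,-]
e2 deliver 0→1: 1[foll,b=3,-]
e3 deliver 1→0: 0[lead,b=3,-]
e4 propose(0,'p'): ·
e5 deliver 0→2: 2[foll,b=3,-]
e6 deliver 2→0: ·
e7 timeout(1): 1[cand,b=7,-]
e8 crash(2): 2[✗foll,b=3,-]
e9 recover(2): 2[foll,b=3,-]
e10 deliver 2→0: ·
e11 crash(1): 1[✗cand,b=7,-]

no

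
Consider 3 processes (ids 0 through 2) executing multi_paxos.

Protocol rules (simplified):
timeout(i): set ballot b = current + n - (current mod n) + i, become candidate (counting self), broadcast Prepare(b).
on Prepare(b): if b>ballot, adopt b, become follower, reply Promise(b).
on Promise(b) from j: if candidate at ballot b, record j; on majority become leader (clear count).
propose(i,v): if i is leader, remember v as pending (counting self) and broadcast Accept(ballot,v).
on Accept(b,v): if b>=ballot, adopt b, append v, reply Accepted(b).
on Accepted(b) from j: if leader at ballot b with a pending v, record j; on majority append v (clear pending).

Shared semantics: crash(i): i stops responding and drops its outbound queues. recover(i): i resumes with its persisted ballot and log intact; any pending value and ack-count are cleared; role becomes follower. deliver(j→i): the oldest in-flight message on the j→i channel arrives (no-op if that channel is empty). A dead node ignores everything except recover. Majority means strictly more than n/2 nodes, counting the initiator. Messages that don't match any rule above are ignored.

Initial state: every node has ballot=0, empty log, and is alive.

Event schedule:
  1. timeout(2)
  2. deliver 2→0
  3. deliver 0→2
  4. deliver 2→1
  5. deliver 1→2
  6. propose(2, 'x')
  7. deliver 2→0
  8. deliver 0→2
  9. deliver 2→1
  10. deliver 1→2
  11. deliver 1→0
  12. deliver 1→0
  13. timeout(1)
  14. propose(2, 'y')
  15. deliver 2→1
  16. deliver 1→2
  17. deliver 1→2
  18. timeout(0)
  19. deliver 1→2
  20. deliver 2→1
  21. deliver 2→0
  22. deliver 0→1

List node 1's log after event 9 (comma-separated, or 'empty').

x

1. timeout(2):  <2:cand b5 ->
2. deliver 2→0:  <0:foll b5 ->
3. deliver 0→2:  <2:lead b5 ->
4. deliver 2→1:  <1:foll b5 ->
5. deliver 1→2:  nop
6. propose(2,'x'):  nop
7. deliver 2→0:  <0:foll b5 x>
8. deliver 0→2:  <2:lead b5 x>
9. deliver 2→1:  <1:foll b5 x>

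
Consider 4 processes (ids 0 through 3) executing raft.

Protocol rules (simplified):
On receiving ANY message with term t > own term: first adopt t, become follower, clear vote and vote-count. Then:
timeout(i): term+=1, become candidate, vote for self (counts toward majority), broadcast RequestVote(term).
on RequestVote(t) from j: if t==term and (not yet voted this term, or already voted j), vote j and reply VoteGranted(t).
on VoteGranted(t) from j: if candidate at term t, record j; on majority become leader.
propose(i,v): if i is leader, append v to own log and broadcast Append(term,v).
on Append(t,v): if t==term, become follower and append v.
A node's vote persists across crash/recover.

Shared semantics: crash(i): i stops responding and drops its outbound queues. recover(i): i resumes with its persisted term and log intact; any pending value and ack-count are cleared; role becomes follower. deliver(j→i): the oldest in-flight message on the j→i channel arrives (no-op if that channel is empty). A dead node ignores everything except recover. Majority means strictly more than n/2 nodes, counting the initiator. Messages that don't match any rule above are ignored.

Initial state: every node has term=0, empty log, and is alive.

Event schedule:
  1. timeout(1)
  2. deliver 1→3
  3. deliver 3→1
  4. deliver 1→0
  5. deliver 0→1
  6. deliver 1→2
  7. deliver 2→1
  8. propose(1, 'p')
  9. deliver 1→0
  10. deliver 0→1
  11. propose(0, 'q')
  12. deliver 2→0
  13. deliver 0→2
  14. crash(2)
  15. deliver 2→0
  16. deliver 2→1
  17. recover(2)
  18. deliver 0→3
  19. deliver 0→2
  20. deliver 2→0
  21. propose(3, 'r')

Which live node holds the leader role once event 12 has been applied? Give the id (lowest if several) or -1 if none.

1

step 1 timeout(1): 1={cand,t=1,log=-}
step 2 deliver 1→3: 3={foll,t=1,log=-}
step 3 deliver 3→1: —
step 4 deliver 1→0: 0={foll,t=1,log=-}
step 5 deliver 0→1: 1={lead,t=1,log=-}
step 6 deliver 1→2: 2={foll,t=1,log=-}
step 7 deliver 2→1: —
step 8 propose(1,'p'): 1={lead,t=1,log=p}
step 9 deliver 1→0: 0={foll,t=1,log=p}
step 10 deliver 0→1: —
step 11 propose(0,'q'): —
step 12 deliver 2→0: —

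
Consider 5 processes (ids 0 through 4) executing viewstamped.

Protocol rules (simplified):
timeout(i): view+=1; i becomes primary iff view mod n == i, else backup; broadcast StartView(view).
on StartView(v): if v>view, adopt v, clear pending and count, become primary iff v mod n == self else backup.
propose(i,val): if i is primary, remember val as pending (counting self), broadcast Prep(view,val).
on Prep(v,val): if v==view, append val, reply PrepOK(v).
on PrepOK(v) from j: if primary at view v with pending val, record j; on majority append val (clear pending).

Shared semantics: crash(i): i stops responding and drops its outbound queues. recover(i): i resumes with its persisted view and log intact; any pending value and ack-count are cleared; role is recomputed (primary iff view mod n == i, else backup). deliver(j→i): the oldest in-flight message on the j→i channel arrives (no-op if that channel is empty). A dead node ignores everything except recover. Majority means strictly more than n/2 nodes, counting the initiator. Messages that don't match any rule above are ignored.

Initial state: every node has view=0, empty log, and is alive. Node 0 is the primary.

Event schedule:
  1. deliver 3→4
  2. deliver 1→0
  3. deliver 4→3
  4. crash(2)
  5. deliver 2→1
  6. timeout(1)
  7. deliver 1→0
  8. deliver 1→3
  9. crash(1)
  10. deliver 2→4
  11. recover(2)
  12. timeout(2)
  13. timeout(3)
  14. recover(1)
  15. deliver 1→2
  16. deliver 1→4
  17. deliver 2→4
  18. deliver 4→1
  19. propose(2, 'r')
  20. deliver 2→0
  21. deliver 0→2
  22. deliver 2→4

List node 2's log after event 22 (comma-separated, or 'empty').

step 1 deliver 3→4: —
step 2 deliver 1→0: —
step 3 deliver 4→3: —
step 4 crash(2): 2={✗back,v=0,log=-}
step 5 deliver 2→1: —
step 6 timeout(1): 1={prim,v=1,log=-}
step 7 deliver 1→0: 0={back,v=1,log=-}
step 8 deliver 1→3: 3={back,v=1,log=-}
step 9 crash(1): 1={✗prim,v=1,log=-}
step 10 deliver 2→4: —
step 11 recover(2): 2={back,v=0,log=-}
step 12 timeout(2): 2={back,v=1,log=-}
step 13 timeout(3): 3={back,v=2,log=-}
step 14 recover(1): 1={prim,v=1,log=-}
step 15 deliver 1→2: —
step 16 deliver 1→4: —
step 17 deliver 2→4: 4={back,v=1,log=-}
step 18 deliver 4→1: —
step 19 propose(2,'r'): —
step 20 deliver 2→0: —
step 21 deliver 0→2: —
step 22 deliver 2→4: —

empty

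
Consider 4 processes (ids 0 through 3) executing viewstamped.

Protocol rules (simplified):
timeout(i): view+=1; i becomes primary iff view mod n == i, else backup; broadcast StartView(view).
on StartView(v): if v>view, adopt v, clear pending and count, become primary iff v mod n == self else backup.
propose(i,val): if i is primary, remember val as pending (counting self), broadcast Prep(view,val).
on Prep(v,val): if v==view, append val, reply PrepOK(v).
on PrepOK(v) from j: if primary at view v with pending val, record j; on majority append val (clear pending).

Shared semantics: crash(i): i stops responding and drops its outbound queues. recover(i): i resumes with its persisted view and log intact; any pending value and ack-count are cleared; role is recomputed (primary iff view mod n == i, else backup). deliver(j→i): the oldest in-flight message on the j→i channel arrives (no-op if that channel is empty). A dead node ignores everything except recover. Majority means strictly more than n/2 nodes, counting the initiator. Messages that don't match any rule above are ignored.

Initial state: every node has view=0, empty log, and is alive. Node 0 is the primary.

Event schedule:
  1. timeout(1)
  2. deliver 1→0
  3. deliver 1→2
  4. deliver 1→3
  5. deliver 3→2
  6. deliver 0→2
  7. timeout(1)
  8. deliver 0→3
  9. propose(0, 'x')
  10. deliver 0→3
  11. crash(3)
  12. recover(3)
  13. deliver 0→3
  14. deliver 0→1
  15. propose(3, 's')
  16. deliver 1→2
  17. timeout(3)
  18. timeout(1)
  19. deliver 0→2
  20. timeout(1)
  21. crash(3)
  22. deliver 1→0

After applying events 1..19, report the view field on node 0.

1

e1 timeout(1): 1[prim,v=1,-]
e2 deliver 1→0: 0[back,v=1,-]
e3 deliver 1→2: 2[back,v=1,-]
e4 deliver 1→3: 3[back,v=1,-]
e5 deliver 3→2: ·
e6 deliver 0→2: ·
e7 timeout(1): 1[back,v=2,-]
e8 deliver 0→3: ·
e9 propose(0,'x'): ·
e10 deliver 0→3: ·
e11 crash(3): 3[✗back,v=1,-]
e12 recover(3): 3[back,v=1,-]
e13 deliver 0→3: ·
e14 deliver 0→1: ·
e15 propose(3,'s'): ·
e16 deliver 1→2: 2[prim,v=2,-]
e17 timeout(3): 3[back,v=2,-]
e18 timeout(1): 1[back,v=3,-]
e19 deliver 0→2: ·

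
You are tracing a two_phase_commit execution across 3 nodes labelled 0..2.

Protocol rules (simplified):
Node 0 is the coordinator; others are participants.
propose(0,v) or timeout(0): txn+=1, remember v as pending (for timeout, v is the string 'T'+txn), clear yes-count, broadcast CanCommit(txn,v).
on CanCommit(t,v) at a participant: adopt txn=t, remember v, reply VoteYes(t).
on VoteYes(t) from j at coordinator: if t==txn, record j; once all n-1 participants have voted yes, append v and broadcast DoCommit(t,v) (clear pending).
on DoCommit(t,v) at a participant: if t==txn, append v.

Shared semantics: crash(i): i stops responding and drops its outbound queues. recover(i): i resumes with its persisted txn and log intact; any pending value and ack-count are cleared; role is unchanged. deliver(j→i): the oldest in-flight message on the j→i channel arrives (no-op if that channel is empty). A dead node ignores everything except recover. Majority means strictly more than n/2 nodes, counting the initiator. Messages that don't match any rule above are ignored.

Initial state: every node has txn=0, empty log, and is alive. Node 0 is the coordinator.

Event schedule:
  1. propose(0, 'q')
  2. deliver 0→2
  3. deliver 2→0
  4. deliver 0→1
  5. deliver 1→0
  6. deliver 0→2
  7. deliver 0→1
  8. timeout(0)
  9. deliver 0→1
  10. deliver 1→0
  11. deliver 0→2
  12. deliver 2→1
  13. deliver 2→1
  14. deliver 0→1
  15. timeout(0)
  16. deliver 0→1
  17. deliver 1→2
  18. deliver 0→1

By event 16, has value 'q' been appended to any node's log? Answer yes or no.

yes

1. propose(0,'q'):  <0:coor t1 ->
2. deliver 0→2:  <2:part t1 ->
3. deliver 2→0:  nop
4. deliver 0→1:  <1:part t1 ->
5. deliver 1→0:  <0:coor t1 q>
6. deliver 0→2:  <2:part t1 q>
7. deliver 0→1:  <1:part t1 q>
8. timeout(0):  <0:coor t2 q>
9. deliver 0→1:  <1:part t2 q>
10. deliver 1→0:  nop
11. deliver 0→2:  <2:part t2 q>
12. deliver 2→1:  nop
13. deliver 2→1:  nop
14. deliver 0→1:  nop
15. timeout(0):  <0:coor t3 q>
16. deliver 0→1:  <1:part t3 q>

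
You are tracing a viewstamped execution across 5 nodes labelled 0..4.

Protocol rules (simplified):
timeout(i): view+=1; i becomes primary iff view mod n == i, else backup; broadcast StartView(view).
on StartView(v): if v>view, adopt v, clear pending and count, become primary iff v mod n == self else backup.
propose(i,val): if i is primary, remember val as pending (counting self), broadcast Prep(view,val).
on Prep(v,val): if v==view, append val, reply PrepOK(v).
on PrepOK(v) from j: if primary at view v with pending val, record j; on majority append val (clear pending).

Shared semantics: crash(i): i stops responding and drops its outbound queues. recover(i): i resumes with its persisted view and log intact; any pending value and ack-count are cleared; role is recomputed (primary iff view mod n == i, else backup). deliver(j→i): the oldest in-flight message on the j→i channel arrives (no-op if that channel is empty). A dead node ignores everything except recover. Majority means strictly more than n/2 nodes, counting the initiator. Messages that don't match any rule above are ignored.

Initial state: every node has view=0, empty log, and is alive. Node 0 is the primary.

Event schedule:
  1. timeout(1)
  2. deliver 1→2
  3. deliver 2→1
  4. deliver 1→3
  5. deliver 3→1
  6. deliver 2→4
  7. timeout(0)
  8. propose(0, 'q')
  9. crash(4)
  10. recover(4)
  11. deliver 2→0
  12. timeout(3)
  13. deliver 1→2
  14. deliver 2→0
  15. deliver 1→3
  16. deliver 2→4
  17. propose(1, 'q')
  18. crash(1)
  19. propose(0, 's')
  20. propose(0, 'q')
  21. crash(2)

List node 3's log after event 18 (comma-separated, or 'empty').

empty

after 1 — timeout(1): n1:prim/v1/[-]
after 2 — deliver 1→2: n2:back/v1/[-]
after 3 — deliver 2→1: ·
after 4 — deliver 1→3: n3:back/v1/[-]
after 5 — deliver 3→1: ·
after 6 — deliver 2→4: ·
after 7 — timeout(0): n0:back/v1/[-]
after 8 — propose(0,'q'): ·
after 9 — crash(4): n4:✗back/v0/[-]
after 10 — recover(4): n4:back/v0/[-]
after 11 — deliver 2→0: ·
after 12 — timeout(3): n3:back/v2/[-]
after 13 — deliver 1→2: ·
after 14 — deliver 2→0: ·
after 15 — deliver 1→3: ·
after 16 — deliver 2→4: ·
after 17 — propose(1,'q'): ·
after 18 — crash(1): n1:✗prim/v1/[-]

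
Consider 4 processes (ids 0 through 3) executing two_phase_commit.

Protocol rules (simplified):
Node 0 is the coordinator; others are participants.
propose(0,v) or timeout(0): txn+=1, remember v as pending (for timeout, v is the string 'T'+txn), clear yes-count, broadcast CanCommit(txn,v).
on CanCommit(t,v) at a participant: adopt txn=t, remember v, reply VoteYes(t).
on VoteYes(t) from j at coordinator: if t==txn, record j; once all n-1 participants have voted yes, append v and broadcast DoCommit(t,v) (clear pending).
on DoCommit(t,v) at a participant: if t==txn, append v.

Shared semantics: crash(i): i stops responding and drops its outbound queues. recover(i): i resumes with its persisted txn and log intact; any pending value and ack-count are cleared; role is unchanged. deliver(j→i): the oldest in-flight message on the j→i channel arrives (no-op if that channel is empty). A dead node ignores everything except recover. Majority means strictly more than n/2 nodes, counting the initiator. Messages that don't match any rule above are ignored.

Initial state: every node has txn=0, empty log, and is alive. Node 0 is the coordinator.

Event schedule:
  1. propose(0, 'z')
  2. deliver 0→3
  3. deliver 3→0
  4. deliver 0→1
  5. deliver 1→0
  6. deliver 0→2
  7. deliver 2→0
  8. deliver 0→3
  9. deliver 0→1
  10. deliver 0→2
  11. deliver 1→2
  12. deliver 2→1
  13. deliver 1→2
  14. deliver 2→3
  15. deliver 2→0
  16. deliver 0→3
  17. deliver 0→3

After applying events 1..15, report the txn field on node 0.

1

step 1 propose(0,'z'): 0={coor,t=1,log=-}
step 2 deliver 0→3: 3={part,t=1,log=-}
step 3 deliver 3→0: —
step 4 deliver 0→1: 1={part,t=1,log=-}
step 5 deliver 1→0: —
step 6 deliver 0→2: 2={part,t=1,log=-}
step 7 deliver 2→0: 0={coor,t=1,log=z}
step 8 deliver 0→3: 3={part,t=1,log=z}
step 9 deliver 0→1: 1={part,t=1,log=z}
step 10 deliver 0→2: 2={part,t=1,log=z}
step 11 deliver 1→2: —
step 12 deliver 2→1: —
step 13 deliver 1→2: —
step 14 deliver 2→3: —
step 15 deliver 2→0: —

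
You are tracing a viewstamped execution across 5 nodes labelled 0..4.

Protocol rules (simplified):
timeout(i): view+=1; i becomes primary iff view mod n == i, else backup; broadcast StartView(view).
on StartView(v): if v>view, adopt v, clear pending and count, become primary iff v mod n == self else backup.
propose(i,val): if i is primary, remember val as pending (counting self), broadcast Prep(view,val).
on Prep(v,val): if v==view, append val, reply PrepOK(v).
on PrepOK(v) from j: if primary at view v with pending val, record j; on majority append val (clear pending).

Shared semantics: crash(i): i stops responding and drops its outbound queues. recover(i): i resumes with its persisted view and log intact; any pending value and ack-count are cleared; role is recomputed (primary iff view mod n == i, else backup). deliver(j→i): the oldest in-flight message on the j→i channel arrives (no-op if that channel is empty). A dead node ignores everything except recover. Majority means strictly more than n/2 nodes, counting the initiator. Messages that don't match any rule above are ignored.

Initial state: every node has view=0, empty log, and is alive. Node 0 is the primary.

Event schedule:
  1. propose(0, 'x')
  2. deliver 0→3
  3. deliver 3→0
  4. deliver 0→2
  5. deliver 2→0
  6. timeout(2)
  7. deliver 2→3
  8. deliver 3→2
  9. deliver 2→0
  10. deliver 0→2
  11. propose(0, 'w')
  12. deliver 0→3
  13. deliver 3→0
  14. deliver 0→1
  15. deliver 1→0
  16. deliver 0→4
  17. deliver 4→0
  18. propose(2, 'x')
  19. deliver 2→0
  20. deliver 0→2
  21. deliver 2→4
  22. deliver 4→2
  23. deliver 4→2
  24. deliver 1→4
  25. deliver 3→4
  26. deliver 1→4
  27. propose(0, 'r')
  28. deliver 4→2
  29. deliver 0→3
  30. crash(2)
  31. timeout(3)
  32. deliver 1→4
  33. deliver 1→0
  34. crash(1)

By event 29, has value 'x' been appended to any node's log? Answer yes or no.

1. propose(0,'x'):  nop
2. deliver 0→3:  <3:back v0 x>
3. deliver 3→0:  nop
4. deliver 0→2:  <2:back v0 x>
5. deliver 2→0:  <0:prim v0 x>
6. timeout(2):  <2:back v1 x>
7. deliver 2→3:  <3:back v1 x>
8. deliver 3→2:  nop
9. deliver 2→0:  <0:back v1 x>
10. deliver 0→2:  nop
11. propose(0,'w'):  nop
12. deliver 0→3:  nop
13. deliver 3→0:  nop
14. deliver 0→1:  <1:back v0 x>
15. deliver 1→0:  nop
16. deliver 0→4:  <4:back v0 x>
17. deliver 4→0:  nop
18. propose(2,'x'):  nop
19. deliver 2→0:  nop
20. deliver 0→2:  nop
21. deliver 2→4:  <4:back v1 x>
22. deliver 4→2:  nop
23. deliver 4→2:  nop
24. deliver 1→4:  nop
25. deliver 3→4:  nop
26. deliver 1→4:  nop
27. propose(0,'r'):  nop
28. deliver 4→2:  nop
29. deliver 0→3:  nop

yes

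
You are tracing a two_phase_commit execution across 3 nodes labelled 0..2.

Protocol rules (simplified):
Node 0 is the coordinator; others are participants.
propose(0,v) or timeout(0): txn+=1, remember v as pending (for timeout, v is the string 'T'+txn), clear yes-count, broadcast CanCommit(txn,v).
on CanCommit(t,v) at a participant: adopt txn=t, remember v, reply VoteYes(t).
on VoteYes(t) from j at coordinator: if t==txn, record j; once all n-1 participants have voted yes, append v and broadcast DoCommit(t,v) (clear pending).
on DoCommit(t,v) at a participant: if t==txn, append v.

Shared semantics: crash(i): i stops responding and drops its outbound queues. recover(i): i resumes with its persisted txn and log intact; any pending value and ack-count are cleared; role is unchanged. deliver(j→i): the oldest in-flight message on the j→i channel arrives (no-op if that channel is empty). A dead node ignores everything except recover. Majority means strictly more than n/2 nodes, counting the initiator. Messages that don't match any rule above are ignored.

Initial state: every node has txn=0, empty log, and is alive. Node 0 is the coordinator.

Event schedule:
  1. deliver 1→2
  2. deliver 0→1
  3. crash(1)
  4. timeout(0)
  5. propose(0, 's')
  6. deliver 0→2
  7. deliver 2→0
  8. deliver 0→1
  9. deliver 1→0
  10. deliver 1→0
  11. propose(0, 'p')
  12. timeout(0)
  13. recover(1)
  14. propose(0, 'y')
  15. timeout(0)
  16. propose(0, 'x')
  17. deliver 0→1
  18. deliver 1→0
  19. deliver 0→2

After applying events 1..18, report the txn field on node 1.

1

e1 deliver 1→2: ·
e2 deliver 0→1: ·
e3 crash(1): 1[✗part,t=0,-]
e4 timeout(0): 0[coor,t=1,-]
e5 propose(0,'s'): 0[coor,t=2,-]
e6 deliver 0→2: 2[part,t=1,-]
e7 deliver 2→0: ·
e8 deliver 0→1: ·
e9 deliver 1→0: ·
e10 deliver 1→0: ·
e11 propose(0,'p'): 0[coor,t=3,-]
e12 timeout(0): 0[coor,t=4,-]
e13 recover(1): 1[part,t=0,-]
e14 propose(0,'y'): 0[coor,t=5,-]
e15 timeout(0): 0[coor,t=6,-]
e16 propose(0,'x'): 0[coor,t=7,-]
e17 deliver 0→1: 1[part,t=1,-]
e18 deliver 1→0: ·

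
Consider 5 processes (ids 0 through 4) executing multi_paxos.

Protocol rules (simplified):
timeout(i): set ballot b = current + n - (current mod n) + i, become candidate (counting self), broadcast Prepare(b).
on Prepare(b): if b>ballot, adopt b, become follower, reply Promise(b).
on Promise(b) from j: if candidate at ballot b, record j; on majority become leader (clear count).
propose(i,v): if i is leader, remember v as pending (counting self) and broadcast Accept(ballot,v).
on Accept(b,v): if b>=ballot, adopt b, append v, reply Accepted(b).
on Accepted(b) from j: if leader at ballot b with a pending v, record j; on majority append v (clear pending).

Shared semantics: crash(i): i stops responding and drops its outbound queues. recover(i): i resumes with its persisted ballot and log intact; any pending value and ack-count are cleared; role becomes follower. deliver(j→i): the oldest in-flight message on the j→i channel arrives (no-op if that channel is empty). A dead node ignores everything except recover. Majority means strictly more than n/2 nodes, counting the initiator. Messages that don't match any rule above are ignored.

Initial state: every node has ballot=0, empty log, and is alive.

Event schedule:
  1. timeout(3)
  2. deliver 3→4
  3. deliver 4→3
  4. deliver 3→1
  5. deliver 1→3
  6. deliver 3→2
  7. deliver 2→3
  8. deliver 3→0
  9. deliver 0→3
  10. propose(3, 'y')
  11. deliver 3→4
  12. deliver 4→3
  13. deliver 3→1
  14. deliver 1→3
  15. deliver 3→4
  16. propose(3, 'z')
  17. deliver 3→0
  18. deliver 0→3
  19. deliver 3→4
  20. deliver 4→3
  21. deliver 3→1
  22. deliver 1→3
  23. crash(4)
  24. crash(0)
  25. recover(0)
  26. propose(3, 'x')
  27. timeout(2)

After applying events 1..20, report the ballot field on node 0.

step 1 timeout(3): 3={cand,b=8,log=-}
step 2 deliver 3→4: 4={foll,b=8,log=-}
step 3 deliver 4→3: —
step 4 deliver 3→1: 1={foll,b=8,log=-}
step 5 deliver 1→3: 3={lead,b=8,log=-}
step 6 deliver 3→2: 2={foll,b=8,log=-}
step 7 deliver 2→3: —
step 8 deliver 3→0: 0={foll,b=8,log=-}
step 9 deliver 0→3: —
step 10 propose(3,'y'): —
step 11 deliver 3→4: 4={foll,b=8,log=y}
step 12 deliver 4→3: —
step 13 deliver 3→1: 1={foll,b=8,log=y}
step 14 deliver 1→3: 3={lead,b=8,log=y}
step 15 deliver 3→4: —
step 16 propose(3,'z'): —
step 17 deliver 3→0: 0={foll,b=8,log=y}
step 18 deliver 0→3: —
step 19 deliver 3→4: 4={foll,b=8,log=y,z}
step 20 deliver 4→3: 3={lead,b=8,log=y,z}

8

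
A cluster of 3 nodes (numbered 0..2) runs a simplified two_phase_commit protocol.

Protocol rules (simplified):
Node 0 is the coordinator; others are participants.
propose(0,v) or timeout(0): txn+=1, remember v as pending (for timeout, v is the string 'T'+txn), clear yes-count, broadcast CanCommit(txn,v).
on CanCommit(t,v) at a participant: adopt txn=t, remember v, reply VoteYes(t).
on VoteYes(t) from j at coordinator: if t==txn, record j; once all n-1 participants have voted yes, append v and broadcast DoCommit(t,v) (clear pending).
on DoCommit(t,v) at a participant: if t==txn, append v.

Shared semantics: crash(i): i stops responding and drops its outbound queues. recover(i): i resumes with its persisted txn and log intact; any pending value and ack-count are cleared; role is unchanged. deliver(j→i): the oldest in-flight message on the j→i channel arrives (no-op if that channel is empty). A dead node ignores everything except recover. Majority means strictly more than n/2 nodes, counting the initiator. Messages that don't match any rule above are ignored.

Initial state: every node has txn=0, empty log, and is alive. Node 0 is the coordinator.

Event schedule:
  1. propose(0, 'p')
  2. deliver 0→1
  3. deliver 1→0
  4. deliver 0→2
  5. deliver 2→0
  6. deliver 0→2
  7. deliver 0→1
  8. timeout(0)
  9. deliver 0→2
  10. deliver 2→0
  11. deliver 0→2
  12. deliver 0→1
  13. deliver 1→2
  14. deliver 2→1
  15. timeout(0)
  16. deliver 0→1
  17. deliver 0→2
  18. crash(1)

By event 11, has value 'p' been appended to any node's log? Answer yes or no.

after 1 — propose(0,'p'): n0:coor/t1/[-]
after 2 — deliver 0→1: n1:part/t1/[-]
after 3 — deliver 1→0: ·
after 4 — deliver 0→2: n2:part/t1/[-]
after 5 — deliver 2→0: n0:coor/t1/[p]
after 6 — deliver 0→2: n2:part/t1/[p]
after 7 — deliver 0→1: n1:part/t1/[p]
after 8 — timeout(0): n0:coor/t2/[p]
after 9 — deliver 0→2: n2:part/t2/[p]
after 10 — deliver 2→0: ·
after 11 — deliver 0→2: ·

yes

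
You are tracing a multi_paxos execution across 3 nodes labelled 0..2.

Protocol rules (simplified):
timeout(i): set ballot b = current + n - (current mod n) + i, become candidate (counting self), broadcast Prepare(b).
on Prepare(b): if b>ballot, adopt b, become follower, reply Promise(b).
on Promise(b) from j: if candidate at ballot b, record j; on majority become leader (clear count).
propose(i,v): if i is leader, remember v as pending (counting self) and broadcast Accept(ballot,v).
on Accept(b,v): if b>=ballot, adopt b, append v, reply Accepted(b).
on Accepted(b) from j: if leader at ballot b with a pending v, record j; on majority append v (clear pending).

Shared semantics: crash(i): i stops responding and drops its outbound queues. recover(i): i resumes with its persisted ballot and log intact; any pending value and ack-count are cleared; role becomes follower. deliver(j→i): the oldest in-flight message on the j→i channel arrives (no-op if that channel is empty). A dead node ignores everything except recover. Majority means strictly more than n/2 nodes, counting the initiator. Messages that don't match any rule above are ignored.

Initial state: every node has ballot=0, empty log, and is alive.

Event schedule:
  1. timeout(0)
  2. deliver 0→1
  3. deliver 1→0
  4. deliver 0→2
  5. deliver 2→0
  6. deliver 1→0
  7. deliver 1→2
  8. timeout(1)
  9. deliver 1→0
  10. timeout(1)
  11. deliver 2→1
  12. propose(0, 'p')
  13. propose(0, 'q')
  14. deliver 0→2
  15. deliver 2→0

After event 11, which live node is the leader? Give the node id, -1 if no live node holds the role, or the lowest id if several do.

-1

[1] timeout(0) → N0(cand b3 [-])
[2] deliver 0→1 → N1(foll b3 [-])
[3] deliver 1→0 → N0(lead b3 [-])
[4] deliver 0→2 → N2(foll b3 [-])
[5] deliver 2→0 → ∅
[6] deliver 1→0 → ∅
[7] deliver 1→2 → ∅
[8] timeout(1) → N1(cand b7 [-])
[9] deliver 1→0 → N0(foll b7 [-])
[10] timeout(1) → N1(cand b10 [-])
[11] deliver 2→1 → ∅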